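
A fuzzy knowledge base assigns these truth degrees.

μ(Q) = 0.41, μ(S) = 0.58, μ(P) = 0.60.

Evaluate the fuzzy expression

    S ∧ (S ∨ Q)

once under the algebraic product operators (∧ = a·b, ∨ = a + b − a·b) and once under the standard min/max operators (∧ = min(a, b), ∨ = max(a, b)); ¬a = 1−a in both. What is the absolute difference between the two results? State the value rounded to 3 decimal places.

Under algebraic product:
  S ∨ Q = a + b − a·b on (0.5800, 0.4100) = 0.7522
  S ∧ (S ∨ Q) = a·b on (0.5800, 0.7522) = 0.4363
  → value = 0.4363
Under standard min/max:
  S ∨ Q = max(a, b) on (0.58, 0.41) = 0.58
  S ∧ (S ∨ Q) = min(a, b) on (0.58, 0.58) = 0.58
  → value = 0.5800
|0.4363 − 0.5800| = 0.144

0.144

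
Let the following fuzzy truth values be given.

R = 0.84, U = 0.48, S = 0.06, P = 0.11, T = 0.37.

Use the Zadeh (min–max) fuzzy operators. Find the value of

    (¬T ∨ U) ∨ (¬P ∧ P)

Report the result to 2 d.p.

¬T = 1 − 0.37 = 0.63
¬T ∨ U = max(a, b) on (0.63, 0.48) = 0.63
¬P = 1 − 0.11 = 0.89
¬P ∧ P = min(a, b) on (0.89, 0.11) = 0.11
(¬T ∨ U) ∨ (¬P ∧ P) = max(a, b) on (0.63, 0.11) = 0.63

0.63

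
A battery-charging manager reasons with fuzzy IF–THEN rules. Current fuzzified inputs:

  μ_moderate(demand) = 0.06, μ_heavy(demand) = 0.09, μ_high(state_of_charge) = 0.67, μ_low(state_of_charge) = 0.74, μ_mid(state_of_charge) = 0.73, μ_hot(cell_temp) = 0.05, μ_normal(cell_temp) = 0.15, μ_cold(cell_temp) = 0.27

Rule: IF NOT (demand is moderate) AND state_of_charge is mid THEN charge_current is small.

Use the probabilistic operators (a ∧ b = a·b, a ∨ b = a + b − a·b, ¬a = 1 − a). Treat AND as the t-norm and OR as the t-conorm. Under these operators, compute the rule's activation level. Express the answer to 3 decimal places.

0.686

firing strength: ¬moderate=1−0.06=0.94, mid=0.73; AND[a·b] → w = 0.6862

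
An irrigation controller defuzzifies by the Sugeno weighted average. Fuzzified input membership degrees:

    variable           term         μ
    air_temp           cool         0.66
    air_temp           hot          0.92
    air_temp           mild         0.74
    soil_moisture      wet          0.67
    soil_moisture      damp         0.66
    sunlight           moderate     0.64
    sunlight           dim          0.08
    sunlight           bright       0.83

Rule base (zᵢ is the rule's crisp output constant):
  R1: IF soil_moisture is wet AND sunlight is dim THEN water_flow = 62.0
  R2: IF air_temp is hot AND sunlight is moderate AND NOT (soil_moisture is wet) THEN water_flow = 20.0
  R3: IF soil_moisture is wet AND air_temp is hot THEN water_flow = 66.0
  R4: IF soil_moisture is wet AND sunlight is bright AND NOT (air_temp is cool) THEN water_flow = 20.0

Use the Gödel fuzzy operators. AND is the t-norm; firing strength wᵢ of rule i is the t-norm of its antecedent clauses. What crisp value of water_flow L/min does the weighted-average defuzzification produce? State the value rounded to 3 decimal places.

44.070

R1 (z=62.0): wet=0.67, dim=0.08; AND[min(a, b)] → w = 0.08
R2 (z=20.0): hot=0.92, moderate=0.64, ¬wet=1−0.67=0.33; AND[min(a, b)] → w = 0.33
R3 (z=66.0): wet=0.67, hot=0.92; AND[min(a, b)] → w = 0.67
R4 (z=20.0): wet=0.67, bright=0.83, ¬cool=1−0.66=0.34; AND[min(a, b)] → w = 0.34
Weighted average = (0.08·62.0 + 0.33·20.0 + 0.67·66.0 + 0.34·20.0) / (0.08 + 0.33 + 0.67 + 0.34)
  = 62.5800 / 1.4200 = 44.070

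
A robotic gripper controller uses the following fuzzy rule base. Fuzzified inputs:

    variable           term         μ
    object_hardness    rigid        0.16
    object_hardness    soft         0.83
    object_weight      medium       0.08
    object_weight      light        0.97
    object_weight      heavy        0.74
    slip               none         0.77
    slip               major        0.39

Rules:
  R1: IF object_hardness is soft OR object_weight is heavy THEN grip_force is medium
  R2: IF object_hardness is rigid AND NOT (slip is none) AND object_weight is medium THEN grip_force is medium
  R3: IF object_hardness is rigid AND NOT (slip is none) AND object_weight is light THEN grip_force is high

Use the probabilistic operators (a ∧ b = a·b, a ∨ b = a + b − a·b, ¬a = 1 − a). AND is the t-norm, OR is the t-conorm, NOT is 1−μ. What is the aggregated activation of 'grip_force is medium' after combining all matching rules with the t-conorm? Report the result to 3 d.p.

R1: soft=0.83, heavy=0.74; OR[a + b − a·b] → w = 0.9558
R2: rigid=0.16, ¬none=1−0.77=0.23, medium=0.08; AND[a·b] → w = 0.0029
R3: rigid=0.16, ¬none=1−0.77=0.23, light=0.97; AND[a·b] → w = 0.0357
Rules with consequent 'medium': {R1, R2} → strengths 0.9558, 0.0029
Aggregate via t-conorm [a + b − a·b]: 0.9559

0.956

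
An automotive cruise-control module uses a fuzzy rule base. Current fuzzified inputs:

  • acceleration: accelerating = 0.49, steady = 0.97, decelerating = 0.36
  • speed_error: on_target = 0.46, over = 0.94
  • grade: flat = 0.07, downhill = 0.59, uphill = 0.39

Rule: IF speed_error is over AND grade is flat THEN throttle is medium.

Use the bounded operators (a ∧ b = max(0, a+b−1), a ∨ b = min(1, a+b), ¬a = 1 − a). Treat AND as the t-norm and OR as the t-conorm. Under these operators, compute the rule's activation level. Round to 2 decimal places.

firing strength: over=0.94, flat=0.07; AND[max(0, a+b−1)] → w = 0.01

0.01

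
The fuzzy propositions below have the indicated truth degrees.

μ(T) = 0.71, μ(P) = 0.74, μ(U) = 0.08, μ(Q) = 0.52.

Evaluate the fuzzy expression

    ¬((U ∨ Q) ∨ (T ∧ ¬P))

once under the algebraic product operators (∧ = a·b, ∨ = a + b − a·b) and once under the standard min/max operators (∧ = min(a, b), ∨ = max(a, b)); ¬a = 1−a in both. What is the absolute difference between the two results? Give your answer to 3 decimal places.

Under algebraic product:
  U ∨ Q = a + b − a·b on (0.0800, 0.5200) = 0.5584
  ¬P = 1 − 0.7400 = 0.2600
  T ∧ ¬P = a·b on (0.7100, 0.2600) = 0.1846
  (U ∨ Q) ∨ (T ∧ ¬P) = a + b − a·b on (0.5584, 0.1846) = 0.6399
  ¬((U ∨ Q) ∨ (T ∧ ¬P)) = 1 − 0.6399 = 0.3601
  → value = 0.3601
Under standard min/max:
  U ∨ Q = max(a, b) on (0.08, 0.52) = 0.52
  ¬P = 1 − 0.74 = 0.26
  T ∧ ¬P = min(a, b) on (0.71, 0.26) = 0.26
  (U ∨ Q) ∨ (T ∧ ¬P) = max(a, b) on (0.52, 0.26) = 0.52
  ¬((U ∨ Q) ∨ (T ∧ ¬P)) = 1 − 0.52 = 0.48
  → value = 0.4800
|0.3601 − 0.4800| = 0.120

0.120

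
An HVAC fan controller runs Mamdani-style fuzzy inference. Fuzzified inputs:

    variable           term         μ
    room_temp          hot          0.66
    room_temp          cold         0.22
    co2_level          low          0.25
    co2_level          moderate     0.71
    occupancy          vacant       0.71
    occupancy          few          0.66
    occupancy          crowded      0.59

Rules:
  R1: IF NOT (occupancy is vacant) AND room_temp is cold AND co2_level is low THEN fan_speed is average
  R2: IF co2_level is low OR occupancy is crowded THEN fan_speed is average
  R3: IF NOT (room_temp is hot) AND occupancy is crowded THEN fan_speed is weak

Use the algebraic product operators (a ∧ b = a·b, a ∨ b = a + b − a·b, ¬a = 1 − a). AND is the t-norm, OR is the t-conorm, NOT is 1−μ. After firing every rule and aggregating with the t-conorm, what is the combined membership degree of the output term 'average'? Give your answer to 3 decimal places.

0.697

R1: ¬vacant=1−0.71=0.29, cold=0.22, low=0.25; AND[a·b] → w = 0.0160
R2: low=0.25, crowded=0.59; OR[a + b − a·b] → w = 0.6925
R3: ¬hot=1−0.66=0.34, crowded=0.59; AND[a·b] → w = 0.2006
Rules with consequent 'average': {R1, R2} → strengths 0.0160, 0.6925
Aggregate via t-conorm [a + b − a·b]: 0.6974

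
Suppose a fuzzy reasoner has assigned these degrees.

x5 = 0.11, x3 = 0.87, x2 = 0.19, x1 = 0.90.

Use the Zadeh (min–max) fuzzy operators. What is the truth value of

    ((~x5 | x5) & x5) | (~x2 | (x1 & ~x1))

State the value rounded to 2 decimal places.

~x5 = 1 − 0.11 = 0.89
~x5 | x5 = max(a, b) on (0.89, 0.11) = 0.89
(~x5 | x5) & x5 = min(a, b) on (0.89, 0.11) = 0.11
~x2 = 1 − 0.19 = 0.81
~x1 = 1 − 0.90 = 0.10
x1 & ~x1 = min(a, b) on (0.90, 0.10) = 0.10
~x2 | (x1 & ~x1) = max(a, b) on (0.81, 0.10) = 0.81
((~x5 | x5) & x5) | (~x2 | (x1 & ~x1)) = max(a, b) on (0.11, 0.81) = 0.81

0.81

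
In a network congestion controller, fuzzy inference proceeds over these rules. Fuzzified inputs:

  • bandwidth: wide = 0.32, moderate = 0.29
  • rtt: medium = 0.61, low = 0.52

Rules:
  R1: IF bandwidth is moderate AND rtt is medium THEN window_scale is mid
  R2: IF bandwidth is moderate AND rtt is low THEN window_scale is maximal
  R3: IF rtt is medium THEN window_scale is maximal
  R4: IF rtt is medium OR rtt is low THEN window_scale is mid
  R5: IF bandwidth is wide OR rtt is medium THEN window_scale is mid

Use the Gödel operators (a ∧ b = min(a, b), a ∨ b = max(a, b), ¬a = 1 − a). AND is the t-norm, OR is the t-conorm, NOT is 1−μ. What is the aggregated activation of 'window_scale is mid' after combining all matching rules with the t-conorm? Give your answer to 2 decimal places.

0.61

R1: moderate=0.29, medium=0.61; AND[min(a, b)] → w = 0.29
R2: moderate=0.29, low=0.52; AND[min(a, b)] → w = 0.29
R3: medium=0.61 → w = 0.61
R4: medium=0.61, low=0.52; OR[max(a, b)] → w = 0.61
R5: wide=0.32, medium=0.61; OR[max(a, b)] → w = 0.61
Rules with consequent 'mid': {R1, R4, R5} → strengths 0.29, 0.61, 0.61
Aggregate via t-conorm [max(a, b)]: 0.61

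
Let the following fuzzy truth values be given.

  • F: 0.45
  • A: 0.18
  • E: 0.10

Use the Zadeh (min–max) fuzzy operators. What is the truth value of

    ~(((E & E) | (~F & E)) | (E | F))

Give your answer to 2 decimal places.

E & E = min(a, b) on (0.10, 0.10) = 0.10
~F = 1 − 0.45 = 0.55
~F & E = min(a, b) on (0.55, 0.10) = 0.10
(E & E) | (~F & E) = max(a, b) on (0.10, 0.10) = 0.10
E | F = max(a, b) on (0.10, 0.45) = 0.45
((E & E) | (~F & E)) | (E | F) = max(a, b) on (0.10, 0.45) = 0.45
~(((E & E) | (~F & E)) | (E | F)) = 1 − 0.45 = 0.55

0.55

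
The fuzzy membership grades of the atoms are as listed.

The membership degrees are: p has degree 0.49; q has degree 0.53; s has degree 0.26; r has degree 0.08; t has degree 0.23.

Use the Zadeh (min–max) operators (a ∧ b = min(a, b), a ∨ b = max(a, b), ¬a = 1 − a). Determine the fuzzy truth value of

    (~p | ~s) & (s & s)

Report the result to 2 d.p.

0.26

~p = 1 − 0.49 = 0.51
~s = 1 − 0.26 = 0.74
~p | ~s = max(a, b) on (0.51, 0.74) = 0.74
s & s = min(a, b) on (0.26, 0.26) = 0.26
(~p | ~s) & (s & s) = min(a, b) on (0.74, 0.26) = 0.26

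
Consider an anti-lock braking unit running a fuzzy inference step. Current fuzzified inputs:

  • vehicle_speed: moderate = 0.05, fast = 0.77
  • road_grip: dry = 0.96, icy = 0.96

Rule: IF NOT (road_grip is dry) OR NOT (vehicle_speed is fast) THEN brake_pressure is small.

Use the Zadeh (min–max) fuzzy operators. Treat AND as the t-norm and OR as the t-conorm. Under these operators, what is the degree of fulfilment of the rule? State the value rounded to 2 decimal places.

0.23

firing strength: ¬dry=1−0.96=0.04, ¬fast=1−0.77=0.23; OR[max(a, b)] → w = 0.23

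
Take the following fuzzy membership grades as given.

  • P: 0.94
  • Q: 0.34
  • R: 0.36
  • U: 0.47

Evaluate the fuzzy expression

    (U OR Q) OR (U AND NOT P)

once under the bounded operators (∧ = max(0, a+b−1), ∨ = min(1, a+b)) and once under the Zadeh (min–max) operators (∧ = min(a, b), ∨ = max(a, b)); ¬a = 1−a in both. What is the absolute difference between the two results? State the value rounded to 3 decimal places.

0.340

Under bounded:
  U OR Q = min(1, a+b) on (0.47, 0.34) = 0.81
  NOT P = 1 − 0.94 = 0.06
  U AND NOT P = max(0, a+b−1) on (0.47, 0.06) = 0.00
  (U OR Q) OR (U AND NOT P) = min(1, a+b) on (0.81, 0.00) = 0.81
  → value = 0.8100
Under Zadeh (min–max):
  U OR Q = max(a, b) on (0.47, 0.34) = 0.47
  NOT P = 1 − 0.94 = 0.06
  U AND NOT P = min(a, b) on (0.47, 0.06) = 0.06
  (U OR Q) OR (U AND NOT P) = max(a, b) on (0.47, 0.06) = 0.47
  → value = 0.4700
|0.8100 − 0.4700| = 0.340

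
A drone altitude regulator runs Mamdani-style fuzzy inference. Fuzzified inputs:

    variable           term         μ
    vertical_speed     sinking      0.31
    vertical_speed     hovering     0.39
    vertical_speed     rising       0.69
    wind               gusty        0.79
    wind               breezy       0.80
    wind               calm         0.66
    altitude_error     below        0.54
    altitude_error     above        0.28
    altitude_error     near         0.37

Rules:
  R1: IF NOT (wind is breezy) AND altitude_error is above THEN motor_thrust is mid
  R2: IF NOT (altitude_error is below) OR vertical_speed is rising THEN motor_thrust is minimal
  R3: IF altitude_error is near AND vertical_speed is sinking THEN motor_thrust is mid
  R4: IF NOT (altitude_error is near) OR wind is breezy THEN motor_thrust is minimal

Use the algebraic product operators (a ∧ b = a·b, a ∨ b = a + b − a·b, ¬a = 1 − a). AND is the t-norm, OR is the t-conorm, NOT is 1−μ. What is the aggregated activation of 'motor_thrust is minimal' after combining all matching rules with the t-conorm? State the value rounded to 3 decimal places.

R1: ¬breezy=1−0.80=0.20, above=0.28; AND[a·b] → w = 0.0560
R2: ¬below=1−0.54=0.46, rising=0.69; OR[a + b − a·b] → w = 0.8326
R3: near=0.37, sinking=0.31; AND[a·b] → w = 0.1147
R4: ¬near=1−0.37=0.63, breezy=0.80; OR[a + b − a·b] → w = 0.9260
Rules with consequent 'minimal': {R2, R4} → strengths 0.8326, 0.9260
Aggregate via t-conorm [a + b − a·b]: 0.9876

0.988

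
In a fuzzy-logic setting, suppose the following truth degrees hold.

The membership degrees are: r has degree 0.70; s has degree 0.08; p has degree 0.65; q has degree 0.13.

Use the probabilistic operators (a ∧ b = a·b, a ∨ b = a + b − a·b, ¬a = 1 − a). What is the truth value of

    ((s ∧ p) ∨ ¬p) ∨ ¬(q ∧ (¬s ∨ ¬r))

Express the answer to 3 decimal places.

s ∧ p = a·b on (0.0800, 0.6500) = 0.0520
¬p = 1 − 0.6500 = 0.3500
(s ∧ p) ∨ ¬p = a + b − a·b on (0.0520, 0.3500) = 0.3838
¬s = 1 − 0.0800 = 0.9200
¬r = 1 − 0.7000 = 0.3000
¬s ∨ ¬r = a + b − a·b on (0.9200, 0.3000) = 0.9440
q ∧ (¬s ∨ ¬r) = a·b on (0.1300, 0.9440) = 0.1227
¬(q ∧ (¬s ∨ ¬r)) = 1 − 0.1227 = 0.8773
((s ∧ p) ∨ ¬p) ∨ ¬(q ∧ (¬s ∨ ¬r)) = a + b − a·b on (0.3838, 0.8773) = 0.9244

0.924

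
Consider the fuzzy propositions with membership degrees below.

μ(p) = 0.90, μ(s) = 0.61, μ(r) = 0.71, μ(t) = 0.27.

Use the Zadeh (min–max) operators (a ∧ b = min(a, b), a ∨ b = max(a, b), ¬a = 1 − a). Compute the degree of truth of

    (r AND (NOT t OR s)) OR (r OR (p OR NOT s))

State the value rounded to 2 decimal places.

NOT t = 1 − 0.27 = 0.73
NOT t OR s = max(a, b) on (0.73, 0.61) = 0.73
r AND (NOT t OR s) = min(a, b) on (0.71, 0.73) = 0.71
NOT s = 1 − 0.61 = 0.39
p OR NOT s = max(a, b) on (0.90, 0.39) = 0.90
r OR (p OR NOT s) = max(a, b) on (0.71, 0.90) = 0.90
(r AND (NOT t OR s)) OR (r OR (p OR NOT s)) = max(a, b) on (0.71, 0.90) = 0.90

0.90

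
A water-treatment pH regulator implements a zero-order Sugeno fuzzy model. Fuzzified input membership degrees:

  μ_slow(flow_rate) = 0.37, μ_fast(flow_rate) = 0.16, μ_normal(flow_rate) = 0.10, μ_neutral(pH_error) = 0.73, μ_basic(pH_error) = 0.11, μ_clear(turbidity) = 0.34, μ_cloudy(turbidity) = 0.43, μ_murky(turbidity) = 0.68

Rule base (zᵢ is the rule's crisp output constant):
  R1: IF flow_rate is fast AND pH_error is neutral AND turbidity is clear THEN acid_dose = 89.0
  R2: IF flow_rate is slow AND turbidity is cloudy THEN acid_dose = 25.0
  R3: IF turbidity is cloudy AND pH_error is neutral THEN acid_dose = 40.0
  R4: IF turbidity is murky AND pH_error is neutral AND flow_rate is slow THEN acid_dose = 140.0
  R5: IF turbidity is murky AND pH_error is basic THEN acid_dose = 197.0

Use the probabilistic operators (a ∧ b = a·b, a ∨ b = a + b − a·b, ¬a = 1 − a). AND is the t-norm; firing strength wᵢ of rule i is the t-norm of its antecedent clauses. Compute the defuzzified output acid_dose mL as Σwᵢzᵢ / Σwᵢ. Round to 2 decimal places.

78.47

R1 (z=89.0): fast=0.16, neutral=0.73, clear=0.34; AND[a·b] → w = 0.0397
R2 (z=25.0): slow=0.37, cloudy=0.43; AND[a·b] → w = 0.1591
R3 (z=40.0): cloudy=0.43, neutral=0.73; AND[a·b] → w = 0.3139
R4 (z=140.0): murky=0.68, neutral=0.73, slow=0.37; AND[a·b] → w = 0.1837
R5 (z=197.0): murky=0.68, basic=0.11; AND[a·b] → w = 0.0748
Weighted average = (0.0397·89.0 + 0.1591·25.0 + 0.3139·40.0 + 0.1837·140.0 + 0.0748·197.0) / (0.0397 + 0.1591 + 0.3139 + 0.1837 + 0.0748)
  = 60.5170 / 0.7712 = 78.47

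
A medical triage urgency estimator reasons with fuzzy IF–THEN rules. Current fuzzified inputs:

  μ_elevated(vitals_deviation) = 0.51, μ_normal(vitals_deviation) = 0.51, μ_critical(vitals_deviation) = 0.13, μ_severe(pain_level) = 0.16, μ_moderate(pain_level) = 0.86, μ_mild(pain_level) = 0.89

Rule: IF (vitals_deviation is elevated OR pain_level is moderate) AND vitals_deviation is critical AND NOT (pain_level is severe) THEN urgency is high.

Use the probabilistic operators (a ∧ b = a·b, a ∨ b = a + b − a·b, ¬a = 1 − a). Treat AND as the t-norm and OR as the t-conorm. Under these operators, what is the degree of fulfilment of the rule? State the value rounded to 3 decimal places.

0.102

firing strength: (elevated=0.51 OR moderate=0.86) = 0.9314; AND[a·b] with critical=0.13, ¬severe=1−0.16=0.84 → w = 0.1017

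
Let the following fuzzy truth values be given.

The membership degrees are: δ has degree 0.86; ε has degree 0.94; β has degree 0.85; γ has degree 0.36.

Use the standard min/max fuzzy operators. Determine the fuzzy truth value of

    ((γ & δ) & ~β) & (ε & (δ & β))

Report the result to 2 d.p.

0.15

γ & δ = min(a, b) on (0.36, 0.86) = 0.36
~β = 1 − 0.85 = 0.15
(γ & δ) & ~β = min(a, b) on (0.36, 0.15) = 0.15
δ & β = min(a, b) on (0.86, 0.85) = 0.85
ε & (δ & β) = min(a, b) on (0.94, 0.85) = 0.85
((γ & δ) & ~β) & (ε & (δ & β)) = min(a, b) on (0.15, 0.85) = 0.15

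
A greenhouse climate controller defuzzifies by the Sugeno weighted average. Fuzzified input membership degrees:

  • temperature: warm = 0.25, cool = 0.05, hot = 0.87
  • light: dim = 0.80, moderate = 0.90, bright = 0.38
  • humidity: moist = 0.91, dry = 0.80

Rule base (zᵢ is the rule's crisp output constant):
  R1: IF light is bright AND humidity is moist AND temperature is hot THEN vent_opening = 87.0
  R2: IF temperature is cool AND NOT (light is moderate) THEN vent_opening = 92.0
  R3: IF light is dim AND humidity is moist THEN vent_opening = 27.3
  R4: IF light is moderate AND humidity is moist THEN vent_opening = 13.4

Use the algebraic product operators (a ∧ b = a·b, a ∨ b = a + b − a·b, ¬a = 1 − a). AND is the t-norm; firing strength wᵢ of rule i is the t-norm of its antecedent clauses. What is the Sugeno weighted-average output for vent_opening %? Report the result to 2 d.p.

31.02

R1 (z=87.0): bright=0.38, moist=0.91, hot=0.87; AND[a·b] → w = 0.3008
R2 (z=92.0): cool=0.05, ¬moderate=1−0.90=0.10; AND[a·b] → w = 0.0050
R3 (z=27.3): dim=0.80, moist=0.91; AND[a·b] → w = 0.7280
R4 (z=13.4): moderate=0.90, moist=0.91; AND[a·b] → w = 0.8190
Weighted average = (0.3008·87.0 + 0.0050·92.0 + 0.7280·27.3 + 0.8190·13.4) / (0.3008 + 0.0050 + 0.7280 + 0.8190)
  = 57.4826 / 1.8528 = 31.02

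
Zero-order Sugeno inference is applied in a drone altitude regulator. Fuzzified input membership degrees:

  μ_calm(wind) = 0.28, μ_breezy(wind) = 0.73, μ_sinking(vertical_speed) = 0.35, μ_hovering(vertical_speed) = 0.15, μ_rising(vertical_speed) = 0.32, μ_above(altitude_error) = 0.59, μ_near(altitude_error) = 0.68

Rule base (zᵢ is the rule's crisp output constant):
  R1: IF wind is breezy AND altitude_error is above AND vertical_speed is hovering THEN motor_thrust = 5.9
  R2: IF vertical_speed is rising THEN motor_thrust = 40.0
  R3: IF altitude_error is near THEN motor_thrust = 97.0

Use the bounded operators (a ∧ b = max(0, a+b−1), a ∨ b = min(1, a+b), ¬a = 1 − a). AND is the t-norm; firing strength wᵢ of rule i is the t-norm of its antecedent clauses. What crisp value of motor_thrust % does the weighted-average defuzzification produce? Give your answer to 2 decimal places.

78.76

R1 (z=5.9): breezy=0.73, above=0.59, hovering=0.15; AND[max(0, a+b−1)] → w = 0.00
R2 (z=40.0): rising=0.32 → w = 0.32
R3 (z=97.0): near=0.68 → w = 0.68
Weighted average = (0.00·5.9 + 0.32·40.0 + 0.68·97.0) / (0.00 + 0.32 + 0.68)
  = 78.7600 / 1.0000 = 78.76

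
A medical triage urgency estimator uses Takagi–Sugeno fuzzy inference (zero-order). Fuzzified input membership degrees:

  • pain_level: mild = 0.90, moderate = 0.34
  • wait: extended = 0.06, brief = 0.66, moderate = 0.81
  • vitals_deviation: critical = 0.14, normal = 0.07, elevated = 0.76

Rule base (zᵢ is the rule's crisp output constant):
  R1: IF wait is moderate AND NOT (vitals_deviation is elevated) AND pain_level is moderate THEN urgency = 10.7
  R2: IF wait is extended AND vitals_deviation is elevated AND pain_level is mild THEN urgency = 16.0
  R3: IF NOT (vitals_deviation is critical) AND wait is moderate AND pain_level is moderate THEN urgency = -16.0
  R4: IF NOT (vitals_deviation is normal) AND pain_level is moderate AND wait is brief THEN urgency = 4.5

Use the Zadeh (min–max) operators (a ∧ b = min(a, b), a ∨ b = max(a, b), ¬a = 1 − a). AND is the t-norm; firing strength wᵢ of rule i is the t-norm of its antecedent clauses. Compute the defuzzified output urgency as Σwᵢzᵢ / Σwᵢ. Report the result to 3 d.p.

-0.390

R1 (z=10.7): moderate=0.81, ¬elevated=1−0.76=0.24, moderate=0.34; AND[min(a, b)] → w = 0.24
R2 (z=16.0): extended=0.06, elevated=0.76, mild=0.90; AND[min(a, b)] → w = 0.06
R3 (z=-16.0): ¬critical=1−0.14=0.86, moderate=0.81, moderate=0.34; AND[min(a, b)] → w = 0.34
R4 (z=4.5): ¬normal=1−0.07=0.93, moderate=0.34, brief=0.66; AND[min(a, b)] → w = 0.34
Weighted average = (0.24·10.7 + 0.06·16.0 + 0.34·-16.0 + 0.34·4.5) / (0.24 + 0.06 + 0.34 + 0.34)
  = -0.3820 / 0.9800 = -0.390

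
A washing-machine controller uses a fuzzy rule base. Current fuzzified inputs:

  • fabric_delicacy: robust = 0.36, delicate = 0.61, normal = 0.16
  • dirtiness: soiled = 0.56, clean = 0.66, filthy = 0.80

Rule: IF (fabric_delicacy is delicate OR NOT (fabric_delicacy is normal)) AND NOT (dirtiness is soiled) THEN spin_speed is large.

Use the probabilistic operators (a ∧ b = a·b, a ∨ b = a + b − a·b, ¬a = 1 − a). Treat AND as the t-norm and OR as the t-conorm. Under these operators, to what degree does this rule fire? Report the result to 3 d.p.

0.413

firing strength: (delicate=0.61 OR ¬normal=1−0.16=0.84) = 0.9376; AND[a·b] with ¬soiled=1−0.56=0.44 → w = 0.4125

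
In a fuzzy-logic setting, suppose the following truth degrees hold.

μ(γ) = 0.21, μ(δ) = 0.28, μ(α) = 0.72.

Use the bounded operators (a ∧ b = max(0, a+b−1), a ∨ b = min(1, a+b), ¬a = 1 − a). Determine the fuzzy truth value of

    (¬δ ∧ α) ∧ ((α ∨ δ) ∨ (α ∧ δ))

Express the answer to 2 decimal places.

¬δ = 1 − 0.28 = 0.72
¬δ ∧ α = max(0, a+b−1) on (0.72, 0.72) = 0.44
α ∨ δ = min(1, a+b) on (0.72, 0.28) = 1.00
α ∧ δ = max(0, a+b−1) on (0.72, 0.28) = 0.00
(α ∨ δ) ∨ (α ∧ δ) = min(1, a+b) on (1.00, 0.00) = 1.00
(¬δ ∧ α) ∧ ((α ∨ δ) ∨ (α ∧ δ)) = max(0, a+b−1) on (0.44, 1.00) = 0.44

0.44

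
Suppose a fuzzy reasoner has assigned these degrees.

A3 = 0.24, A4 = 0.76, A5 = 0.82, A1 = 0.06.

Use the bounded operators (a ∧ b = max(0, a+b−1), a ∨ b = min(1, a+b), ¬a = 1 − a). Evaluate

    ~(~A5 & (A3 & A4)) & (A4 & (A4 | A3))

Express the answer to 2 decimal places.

0.76

~A5 = 1 − 0.82 = 0.18
A3 & A4 = max(0, a+b−1) on (0.24, 0.76) = 0.00
~A5 & (A3 & A4) = max(0, a+b−1) on (0.18, 0.00) = 0.00
~(~A5 & (A3 & A4)) = 1 − 0.00 = 1.00
A4 | A3 = min(1, a+b) on (0.76, 0.24) = 1.00
A4 & (A4 | A3) = max(0, a+b−1) on (0.76, 1.00) = 0.76
~(~A5 & (A3 & A4)) & (A4 & (A4 | A3)) = max(0, a+b−1) on (1.00, 0.76) = 0.76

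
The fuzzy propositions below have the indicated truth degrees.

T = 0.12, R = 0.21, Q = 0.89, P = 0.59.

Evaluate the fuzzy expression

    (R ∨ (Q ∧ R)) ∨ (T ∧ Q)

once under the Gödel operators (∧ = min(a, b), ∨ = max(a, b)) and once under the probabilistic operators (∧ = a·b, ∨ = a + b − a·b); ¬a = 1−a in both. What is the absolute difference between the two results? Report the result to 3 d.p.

0.216

Under Gödel:
  Q ∧ R = min(a, b) on (0.89, 0.21) = 0.21
  R ∨ (Q ∧ R) = max(a, b) on (0.21, 0.21) = 0.21
  T ∧ Q = min(a, b) on (0.12, 0.89) = 0.12
  (R ∨ (Q ∧ R)) ∨ (T ∧ Q) = max(a, b) on (0.21, 0.12) = 0.21
  → value = 0.2100
Under probabilistic:
  Q ∧ R = a·b on (0.8900, 0.2100) = 0.1869
  R ∨ (Q ∧ R) = a + b − a·b on (0.2100, 0.1869) = 0.3577
  T ∧ Q = a·b on (0.1200, 0.8900) = 0.1068
  (R ∨ (Q ∧ R)) ∨ (T ∧ Q) = a + b − a·b on (0.3577, 0.1068) = 0.4263
  → value = 0.4263
|0.2100 − 0.4263| = 0.216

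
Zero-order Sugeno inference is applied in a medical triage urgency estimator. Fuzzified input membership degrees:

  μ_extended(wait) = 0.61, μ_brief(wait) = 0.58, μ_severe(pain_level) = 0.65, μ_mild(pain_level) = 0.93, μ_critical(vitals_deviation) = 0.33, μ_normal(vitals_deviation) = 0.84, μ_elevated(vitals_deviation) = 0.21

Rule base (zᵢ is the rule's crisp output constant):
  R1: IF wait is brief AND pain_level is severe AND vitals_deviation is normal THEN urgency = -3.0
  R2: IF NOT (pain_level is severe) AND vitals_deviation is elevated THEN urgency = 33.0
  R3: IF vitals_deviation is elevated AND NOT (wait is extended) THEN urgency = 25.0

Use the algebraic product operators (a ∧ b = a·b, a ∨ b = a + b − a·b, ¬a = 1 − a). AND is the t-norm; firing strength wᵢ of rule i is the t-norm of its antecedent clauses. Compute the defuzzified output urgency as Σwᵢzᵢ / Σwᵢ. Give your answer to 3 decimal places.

R1 (z=-3.0): brief=0.58, severe=0.65, normal=0.84; AND[a·b] → w = 0.3167
R2 (z=33.0): ¬severe=1−0.65=0.35, elevated=0.21; AND[a·b] → w = 0.0735
R3 (z=25.0): elevated=0.21, ¬extended=1−0.61=0.39; AND[a·b] → w = 0.0819
Weighted average = (0.3167·-3.0 + 0.0735·33.0 + 0.0819·25.0) / (0.3167 + 0.0735 + 0.0819)
  = 3.5230 / 0.4721 = 7.463

7.463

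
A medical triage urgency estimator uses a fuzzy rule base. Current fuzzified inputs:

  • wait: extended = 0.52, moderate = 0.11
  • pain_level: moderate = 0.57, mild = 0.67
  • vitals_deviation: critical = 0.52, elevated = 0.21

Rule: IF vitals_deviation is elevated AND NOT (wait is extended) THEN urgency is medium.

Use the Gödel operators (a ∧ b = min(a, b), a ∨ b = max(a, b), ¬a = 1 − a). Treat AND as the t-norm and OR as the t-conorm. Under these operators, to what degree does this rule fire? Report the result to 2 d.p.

0.21

firing strength: elevated=0.21, ¬extended=1−0.52=0.48; AND[min(a, b)] → w = 0.21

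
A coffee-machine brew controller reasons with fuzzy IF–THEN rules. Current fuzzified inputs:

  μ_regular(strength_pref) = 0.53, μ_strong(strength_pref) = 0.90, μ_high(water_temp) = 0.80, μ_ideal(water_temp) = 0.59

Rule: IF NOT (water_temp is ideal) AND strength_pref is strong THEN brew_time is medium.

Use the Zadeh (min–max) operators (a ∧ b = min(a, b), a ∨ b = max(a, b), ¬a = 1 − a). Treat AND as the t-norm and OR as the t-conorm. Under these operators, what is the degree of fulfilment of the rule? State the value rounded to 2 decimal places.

firing strength: ¬ideal=1−0.59=0.41, strong=0.90; AND[min(a, b)] → w = 0.41

0.41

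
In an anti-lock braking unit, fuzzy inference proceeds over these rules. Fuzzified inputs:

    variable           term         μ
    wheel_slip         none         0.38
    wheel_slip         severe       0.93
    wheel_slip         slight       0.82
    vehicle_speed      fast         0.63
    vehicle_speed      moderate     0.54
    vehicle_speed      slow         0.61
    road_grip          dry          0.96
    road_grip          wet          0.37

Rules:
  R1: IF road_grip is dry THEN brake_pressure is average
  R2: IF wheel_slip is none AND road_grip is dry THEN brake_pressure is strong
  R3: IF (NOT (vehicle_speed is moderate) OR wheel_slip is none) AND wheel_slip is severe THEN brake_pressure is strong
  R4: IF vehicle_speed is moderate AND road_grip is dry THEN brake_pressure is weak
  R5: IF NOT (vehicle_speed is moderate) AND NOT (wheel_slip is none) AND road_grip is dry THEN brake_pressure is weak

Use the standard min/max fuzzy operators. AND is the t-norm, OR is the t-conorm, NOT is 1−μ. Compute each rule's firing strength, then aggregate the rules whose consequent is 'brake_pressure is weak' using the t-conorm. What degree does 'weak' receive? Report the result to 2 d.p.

R1: dry=0.96 → w = 0.96
R2: none=0.38, dry=0.96; AND[min(a, b)] → w = 0.38
R3: (¬moderate=1−0.54=0.46 OR none=0.38) = 0.46; AND[min(a, b)] with severe=0.93 → w = 0.46
R4: moderate=0.54, dry=0.96; AND[min(a, b)] → w = 0.54
R5: ¬moderate=1−0.54=0.46, ¬none=1−0.38=0.62, dry=0.96; AND[min(a, b)] → w = 0.46
Rules with consequent 'weak': {R4, R5} → strengths 0.54, 0.46
Aggregate via t-conorm [max(a, b)]: 0.54

0.54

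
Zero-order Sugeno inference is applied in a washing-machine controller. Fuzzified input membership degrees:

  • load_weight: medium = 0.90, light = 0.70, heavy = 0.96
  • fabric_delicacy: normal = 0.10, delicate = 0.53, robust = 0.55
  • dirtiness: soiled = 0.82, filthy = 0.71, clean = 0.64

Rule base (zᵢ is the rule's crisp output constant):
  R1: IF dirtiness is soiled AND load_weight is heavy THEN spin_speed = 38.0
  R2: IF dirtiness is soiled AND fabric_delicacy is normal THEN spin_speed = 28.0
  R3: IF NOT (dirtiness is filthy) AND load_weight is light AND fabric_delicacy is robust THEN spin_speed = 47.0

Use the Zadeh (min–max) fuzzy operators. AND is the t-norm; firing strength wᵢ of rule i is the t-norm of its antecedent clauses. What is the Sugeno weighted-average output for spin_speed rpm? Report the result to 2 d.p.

39.33

R1 (z=38.0): soiled=0.82, heavy=0.96; AND[min(a, b)] → w = 0.82
R2 (z=28.0): soiled=0.82, normal=0.10; AND[min(a, b)] → w = 0.10
R3 (z=47.0): ¬filthy=1−0.71=0.29, light=0.70, robust=0.55; AND[min(a, b)] → w = 0.29
Weighted average = (0.82·38.0 + 0.10·28.0 + 0.29·47.0) / (0.82 + 0.10 + 0.29)
  = 47.5900 / 1.2100 = 39.33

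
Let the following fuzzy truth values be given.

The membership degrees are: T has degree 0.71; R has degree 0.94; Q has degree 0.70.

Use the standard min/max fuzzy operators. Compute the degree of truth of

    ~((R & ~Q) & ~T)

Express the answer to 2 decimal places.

0.71

~Q = 1 − 0.70 = 0.30
R & ~Q = min(a, b) on (0.94, 0.30) = 0.30
~T = 1 − 0.71 = 0.29
(R & ~Q) & ~T = min(a, b) on (0.30, 0.29) = 0.29
~((R & ~Q) & ~T) = 1 − 0.29 = 0.71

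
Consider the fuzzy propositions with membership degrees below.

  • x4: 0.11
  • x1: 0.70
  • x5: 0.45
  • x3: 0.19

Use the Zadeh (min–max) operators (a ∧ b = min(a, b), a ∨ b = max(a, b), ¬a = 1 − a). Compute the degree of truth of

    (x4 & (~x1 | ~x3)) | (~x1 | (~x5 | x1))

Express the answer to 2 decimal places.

0.70

~x1 = 1 − 0.70 = 0.30
~x3 = 1 − 0.19 = 0.81
~x1 | ~x3 = max(a, b) on (0.30, 0.81) = 0.81
x4 & (~x1 | ~x3) = min(a, b) on (0.11, 0.81) = 0.11
~x1 = 1 − 0.70 = 0.30
~x5 = 1 − 0.45 = 0.55
~x5 | x1 = max(a, b) on (0.55, 0.70) = 0.70
~x1 | (~x5 | x1) = max(a, b) on (0.30, 0.70) = 0.70
(x4 & (~x1 | ~x3)) | (~x1 | (~x5 | x1)) = max(a, b) on (0.11, 0.70) = 0.70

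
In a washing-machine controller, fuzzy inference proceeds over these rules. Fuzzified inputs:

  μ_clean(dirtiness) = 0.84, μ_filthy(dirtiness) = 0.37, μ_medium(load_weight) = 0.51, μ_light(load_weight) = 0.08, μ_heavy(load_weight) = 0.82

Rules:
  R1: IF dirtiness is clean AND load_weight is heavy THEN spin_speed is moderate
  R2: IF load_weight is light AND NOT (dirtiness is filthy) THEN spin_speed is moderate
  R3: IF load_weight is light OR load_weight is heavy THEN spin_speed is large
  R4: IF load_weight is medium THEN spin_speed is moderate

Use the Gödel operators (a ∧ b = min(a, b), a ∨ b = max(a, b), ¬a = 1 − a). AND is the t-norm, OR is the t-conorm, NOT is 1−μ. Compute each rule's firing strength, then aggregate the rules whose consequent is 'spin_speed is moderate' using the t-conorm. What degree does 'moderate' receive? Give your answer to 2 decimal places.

0.82

R1: clean=0.84, heavy=0.82; AND[min(a, b)] → w = 0.82
R2: light=0.08, ¬filthy=1−0.37=0.63; AND[min(a, b)] → w = 0.08
R3: light=0.08, heavy=0.82; OR[max(a, b)] → w = 0.82
R4: medium=0.51 → w = 0.51
Rules with consequent 'moderate': {R1, R2, R4} → strengths 0.82, 0.08, 0.51
Aggregate via t-conorm [max(a, b)]: 0.82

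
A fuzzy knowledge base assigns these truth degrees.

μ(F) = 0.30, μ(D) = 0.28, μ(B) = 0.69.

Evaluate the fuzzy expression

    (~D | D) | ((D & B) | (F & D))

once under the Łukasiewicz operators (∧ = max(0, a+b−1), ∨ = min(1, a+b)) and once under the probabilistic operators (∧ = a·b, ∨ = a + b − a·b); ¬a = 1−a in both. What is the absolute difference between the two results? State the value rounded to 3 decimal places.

0.149

Under Łukasiewicz:
  ~D = 1 − 0.28 = 0.72
  ~D | D = min(1, a+b) on (0.72, 0.28) = 1.00
  D & B = max(0, a+b−1) on (0.28, 0.69) = 0.00
  F & D = max(0, a+b−1) on (0.30, 0.28) = 0.00
  (D & B) | (F & D) = min(1, a+b) on (0.00, 0.00) = 0.00
  (~D | D) | ((D & B) | (F & D)) = min(1, a+b) on (1.00, 0.00) = 1.00
  → value = 1.0000
Under probabilistic:
  ~D = 1 − 0.2800 = 0.7200
  ~D | D = a + b − a·b on (0.7200, 0.2800) = 0.7984
  D & B = a·b on (0.2800, 0.6900) = 0.1932
  F & D = a·b on (0.3000, 0.2800) = 0.0840
  (D & B) | (F & D) = a + b − a·b on (0.1932, 0.0840) = 0.2610
  (~D | D) | ((D & B) | (F & D)) = a + b − a·b on (0.7984, 0.2610) = 0.8510
  → value = 0.8510
|1.0000 − 0.8510| = 0.149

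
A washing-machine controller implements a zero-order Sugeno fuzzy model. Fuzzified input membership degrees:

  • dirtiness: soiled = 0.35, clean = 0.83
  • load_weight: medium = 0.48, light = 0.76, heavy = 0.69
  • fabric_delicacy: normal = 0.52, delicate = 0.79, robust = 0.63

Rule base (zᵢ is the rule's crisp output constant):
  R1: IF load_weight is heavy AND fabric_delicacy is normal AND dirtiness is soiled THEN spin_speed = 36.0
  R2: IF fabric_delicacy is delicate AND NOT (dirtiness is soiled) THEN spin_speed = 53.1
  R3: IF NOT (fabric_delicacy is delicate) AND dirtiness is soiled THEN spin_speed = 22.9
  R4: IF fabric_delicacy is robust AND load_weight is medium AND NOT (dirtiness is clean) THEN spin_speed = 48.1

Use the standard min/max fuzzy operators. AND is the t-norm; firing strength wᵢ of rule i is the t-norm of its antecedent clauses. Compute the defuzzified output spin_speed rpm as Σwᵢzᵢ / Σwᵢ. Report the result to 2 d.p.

43.55

R1 (z=36.0): heavy=0.69, normal=0.52, soiled=0.35; AND[min(a, b)] → w = 0.35
R2 (z=53.1): delicate=0.79, ¬soiled=1−0.35=0.65; AND[min(a, b)] → w = 0.65
R3 (z=22.9): ¬delicate=1−0.79=0.21, soiled=0.35; AND[min(a, b)] → w = 0.21
R4 (z=48.1): robust=0.63, medium=0.48, ¬clean=1−0.83=0.17; AND[min(a, b)] → w = 0.17
Weighted average = (0.35·36.0 + 0.65·53.1 + 0.21·22.9 + 0.17·48.1) / (0.35 + 0.65 + 0.21 + 0.17)
  = 60.1010 / 1.3800 = 43.55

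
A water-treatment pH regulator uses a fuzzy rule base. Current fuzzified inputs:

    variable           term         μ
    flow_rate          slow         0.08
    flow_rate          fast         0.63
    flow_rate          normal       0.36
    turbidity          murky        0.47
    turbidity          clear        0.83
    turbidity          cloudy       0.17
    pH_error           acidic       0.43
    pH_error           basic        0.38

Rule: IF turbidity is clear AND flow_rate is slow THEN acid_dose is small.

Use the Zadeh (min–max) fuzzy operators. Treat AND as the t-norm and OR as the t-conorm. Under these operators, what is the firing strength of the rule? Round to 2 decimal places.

firing strength: clear=0.83, slow=0.08; AND[min(a, b)] → w = 0.08

0.08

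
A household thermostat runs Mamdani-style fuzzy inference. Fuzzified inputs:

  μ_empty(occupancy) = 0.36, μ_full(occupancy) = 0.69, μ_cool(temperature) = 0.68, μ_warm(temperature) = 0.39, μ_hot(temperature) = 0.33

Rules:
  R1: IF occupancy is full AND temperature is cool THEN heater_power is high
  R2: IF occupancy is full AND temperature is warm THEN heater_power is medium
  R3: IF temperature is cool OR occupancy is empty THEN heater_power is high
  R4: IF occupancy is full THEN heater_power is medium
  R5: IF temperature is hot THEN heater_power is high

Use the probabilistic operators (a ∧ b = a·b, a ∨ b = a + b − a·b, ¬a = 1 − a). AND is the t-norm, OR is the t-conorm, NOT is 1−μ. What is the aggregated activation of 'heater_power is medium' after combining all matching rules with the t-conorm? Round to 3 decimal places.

R1: full=0.69, cool=0.68; AND[a·b] → w = 0.4692
R2: full=0.69, warm=0.39; AND[a·b] → w = 0.2691
R3: cool=0.68, empty=0.36; OR[a + b − a·b] → w = 0.7952
R4: full=0.69 → w = 0.6900
R5: hot=0.33 → w = 0.3300
Rules with consequent 'medium': {R2, R4} → strengths 0.2691, 0.6900
Aggregate via t-conorm [a + b − a·b]: 0.7734

0.773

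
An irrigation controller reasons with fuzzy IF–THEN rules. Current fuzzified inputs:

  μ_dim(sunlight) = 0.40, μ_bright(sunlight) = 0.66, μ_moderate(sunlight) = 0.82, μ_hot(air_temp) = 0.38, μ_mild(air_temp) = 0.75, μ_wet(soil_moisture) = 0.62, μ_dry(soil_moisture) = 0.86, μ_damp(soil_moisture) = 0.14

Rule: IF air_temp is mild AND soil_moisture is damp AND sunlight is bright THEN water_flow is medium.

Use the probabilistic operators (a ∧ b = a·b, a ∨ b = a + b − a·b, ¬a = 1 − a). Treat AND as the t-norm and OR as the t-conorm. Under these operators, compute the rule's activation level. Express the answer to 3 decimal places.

firing strength: mild=0.75, damp=0.14, bright=0.66; AND[a·b] → w = 0.0693

0.069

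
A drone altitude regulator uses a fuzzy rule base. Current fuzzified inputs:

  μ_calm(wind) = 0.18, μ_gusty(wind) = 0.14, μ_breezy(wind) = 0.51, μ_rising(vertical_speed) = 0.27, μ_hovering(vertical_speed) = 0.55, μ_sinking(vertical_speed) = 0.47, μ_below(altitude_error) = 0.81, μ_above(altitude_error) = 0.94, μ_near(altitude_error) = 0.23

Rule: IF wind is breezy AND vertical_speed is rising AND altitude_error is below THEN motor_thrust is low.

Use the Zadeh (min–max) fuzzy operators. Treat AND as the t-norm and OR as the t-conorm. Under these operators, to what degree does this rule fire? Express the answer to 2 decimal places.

firing strength: breezy=0.51, rising=0.27, below=0.81; AND[min(a, b)] → w = 0.27

0.27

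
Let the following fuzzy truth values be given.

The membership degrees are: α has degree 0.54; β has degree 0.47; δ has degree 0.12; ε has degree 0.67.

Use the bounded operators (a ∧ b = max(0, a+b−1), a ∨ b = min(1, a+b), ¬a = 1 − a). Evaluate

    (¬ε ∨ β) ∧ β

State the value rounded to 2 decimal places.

¬ε = 1 − 0.67 = 0.33
¬ε ∨ β = min(1, a+b) on (0.33, 0.47) = 0.80
(¬ε ∨ β) ∧ β = max(0, a+b−1) on (0.80, 0.47) = 0.27

0.27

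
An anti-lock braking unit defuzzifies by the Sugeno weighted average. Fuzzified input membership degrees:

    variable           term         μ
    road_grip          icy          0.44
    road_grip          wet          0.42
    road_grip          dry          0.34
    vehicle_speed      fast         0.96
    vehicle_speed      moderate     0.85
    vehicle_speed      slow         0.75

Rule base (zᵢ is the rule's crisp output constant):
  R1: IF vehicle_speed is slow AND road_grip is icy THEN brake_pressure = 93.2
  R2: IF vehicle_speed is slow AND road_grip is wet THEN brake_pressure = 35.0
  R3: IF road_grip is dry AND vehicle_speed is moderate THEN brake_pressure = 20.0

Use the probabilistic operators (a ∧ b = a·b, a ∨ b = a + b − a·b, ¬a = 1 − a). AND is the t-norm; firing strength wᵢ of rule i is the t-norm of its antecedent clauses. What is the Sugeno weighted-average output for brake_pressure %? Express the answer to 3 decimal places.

R1 (z=93.2): slow=0.75, icy=0.44; AND[a·b] → w = 0.3300
R2 (z=35.0): slow=0.75, wet=0.42; AND[a·b] → w = 0.3150
R3 (z=20.0): dry=0.34, moderate=0.85; AND[a·b] → w = 0.2890
Weighted average = (0.3300·93.2 + 0.3150·35.0 + 0.2890·20.0) / (0.3300 + 0.3150 + 0.2890)
  = 47.5610 / 0.9340 = 50.922

50.922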